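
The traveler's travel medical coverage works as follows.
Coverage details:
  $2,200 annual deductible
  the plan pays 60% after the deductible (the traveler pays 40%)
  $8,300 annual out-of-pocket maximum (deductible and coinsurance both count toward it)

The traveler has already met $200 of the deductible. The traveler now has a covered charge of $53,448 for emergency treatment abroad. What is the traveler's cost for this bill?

$8,100

$200 of the $2,200 deductible is already met, leaving $2,000.
The remaining $51,448 (= $53,448 − $2,000) moves to coinsurance.
Coinsurance: $51,448 × 40% = $20,579.20.
That puts the traveler's cost at $2,000 + $20,579.20 = $22,579.20 before any cap.
Year-to-date out-of-pocket would reach $200 + $22,579.20 = $22,779.20, above the $8,300 maximum, so the traveler pays only $8,300 − $200 = $8,100.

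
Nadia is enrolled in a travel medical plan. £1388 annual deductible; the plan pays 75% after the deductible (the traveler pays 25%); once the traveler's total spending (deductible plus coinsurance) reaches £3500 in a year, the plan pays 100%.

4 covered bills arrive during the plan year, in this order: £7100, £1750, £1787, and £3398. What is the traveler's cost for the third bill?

£246.50

Bill 1, £7100: £1388 to deductible, leaving £5712; traveler's 25% is £1428. Cost to traveler: £2816. OOP to date £2816.
Bill 2, £1750: 25% coinsurance on £1750 = £437.50. Traveler pays £437.50; OOP now £3253.50.
Bill 3, £1787: 25% coinsurance on £1787 = £446.75. Adding that to £3253.50 gives £3700.25, past the £3500 cap; traveler pays only £3500 − £3253.50 = £246.50.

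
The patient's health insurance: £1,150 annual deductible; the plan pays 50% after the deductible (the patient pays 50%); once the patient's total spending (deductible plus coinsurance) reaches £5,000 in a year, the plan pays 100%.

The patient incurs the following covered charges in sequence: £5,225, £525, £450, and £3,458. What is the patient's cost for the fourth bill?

£1,325

Bill 1, £5,225: £1,150 to deductible, leaving £4,075; patient's 50% is £2,037.50. Cost to patient: £3,187.50. OOP to date £3,187.50.
Bill 2, £525: deductible already satisfied, so patient's share is 50% × £525 = £262.50. Patient pays £262.50; OOP now £3,450.
Bill 3, £450: deductible met; 50% of £450 = £225. Cost to patient: £225. OOP to date £3,675.
Bill 4, £3,458: deductible met; 50% of £3,458 = £1,729. OOP would hit £5,404 > £5,000, so the cap limits the patient to £5,000 − £3,675 = £1,325.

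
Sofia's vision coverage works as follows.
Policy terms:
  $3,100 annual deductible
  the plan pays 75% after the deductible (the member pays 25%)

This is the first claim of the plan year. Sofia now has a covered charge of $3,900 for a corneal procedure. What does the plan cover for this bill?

Nothing has been paid toward the $3,100 deductible, so the first $3,100 of this charge is applied there.
The remaining $800 (= $3,900 − $3,100) moves to coinsurance.
25% of $800 = $200 falls to the member.
That puts the member's cost at $3,100 + $200 = $3,300.
The plan picks up $3,900 − $3,300 = $600.

$600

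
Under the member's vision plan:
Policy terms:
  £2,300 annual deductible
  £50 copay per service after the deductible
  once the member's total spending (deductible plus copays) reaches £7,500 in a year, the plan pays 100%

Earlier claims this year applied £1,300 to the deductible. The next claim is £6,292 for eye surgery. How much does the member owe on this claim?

£1,050

Deductible still to meet: £2,300 − £1,300 = £1,000.
That leaves £6,292 − £1,000 = £5,292 for the copay.
Copay on this service: £50.
So the member owes £1,000 + £50 = £1,050 before any cap.
Total out-of-pocket so far would be £1,300 + £1,050 = £2,350, below the £7,500 cap — no reduction.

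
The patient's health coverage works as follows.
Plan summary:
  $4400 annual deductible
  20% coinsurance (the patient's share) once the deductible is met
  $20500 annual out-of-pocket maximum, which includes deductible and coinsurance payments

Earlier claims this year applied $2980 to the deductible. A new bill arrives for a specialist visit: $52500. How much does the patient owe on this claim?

Remaining deductible: $4400 − $2980 = $1420.
That leaves $52500 − $1420 = $51080 for coinsurance.
Coinsurance: $51080 × 20% = $10216.
Patient responsibility before any cap: $1420 + $10216 = $11636.
Cumulative spending $2980 + $11636 = $14616 stays under the $20500 maximum.

$11636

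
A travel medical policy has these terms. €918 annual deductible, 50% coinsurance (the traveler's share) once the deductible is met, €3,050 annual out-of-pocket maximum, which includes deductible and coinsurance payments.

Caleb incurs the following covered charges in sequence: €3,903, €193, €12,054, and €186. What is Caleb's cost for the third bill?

#1 (€3,903): €918 to deductible, leaving €2,985; traveler's 50% is €1,492.50. Traveler owes €2,410.50 (running OOP €2,410.50).
#2 (€193): deductible met; 50% of €193 = €96.50. Cost to traveler: €96.50. OOP to date €2,507.
#3 (€12,054): 50% coinsurance on €12,054 = €6,027. OOP would hit €8,534 > €3,050, so the cap limits the traveler to €3,050 − €2,507 = €543.

€543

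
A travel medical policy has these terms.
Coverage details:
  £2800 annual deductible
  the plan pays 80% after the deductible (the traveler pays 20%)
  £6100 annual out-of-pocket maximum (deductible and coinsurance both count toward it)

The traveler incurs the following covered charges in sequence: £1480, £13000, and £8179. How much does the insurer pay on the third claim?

Claim 1 (£1480): fully absorbed by the deductible. Cost to traveler: £1480. OOP to date £1480. Plan pays £1480 − £1480 = £0.
Claim 2 (£13000): £1320 to deductible, leaving £11680; traveler's 20% is £2336. Traveler pays £3656; OOP now £5136. Plan pays £13000 − £3656 = £9344.
Claim 3 (£8179): deductible already satisfied, so traveler's share is 20% × £8179 = £1635.80. OOP would hit £6771.80 > £6100, so the cap limits the traveler to £6100 − £5136 = £964. Plan pays £8179 − £964 = £7215.

£7215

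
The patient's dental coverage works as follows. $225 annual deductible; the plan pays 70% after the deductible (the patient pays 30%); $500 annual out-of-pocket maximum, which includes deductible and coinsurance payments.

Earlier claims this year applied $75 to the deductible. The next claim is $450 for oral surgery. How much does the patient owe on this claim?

$240

$75 of the $225 deductible is already met, leaving $150.
That leaves $450 − $150 = $300 for coinsurance.
Patient's 30% share of $300 is $90.
Patient responsibility before any cap: $150 + $90 = $240.
Total out-of-pocket so far would be $75 + $240 = $315, below the $500 cap — no reduction.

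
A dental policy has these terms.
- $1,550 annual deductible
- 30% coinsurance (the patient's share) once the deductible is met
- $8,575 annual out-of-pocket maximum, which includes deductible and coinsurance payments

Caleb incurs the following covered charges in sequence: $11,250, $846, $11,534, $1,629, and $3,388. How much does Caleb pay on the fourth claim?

Claim 1 ($11,250): $1,550 finishes the deductible; $9,700 goes to coinsurance; patient's 30% is $2,910. Patient pays $4,460; OOP now $4,460.
Claim 2 ($846): 30% coinsurance on $846 = $253.80. Patient pays $253.80; OOP now $4,713.80.
Claim 3 ($11,534): deductible met; 30% of $11,534 = $3,460.20. Patient owes $3,460.20 (running OOP $8,174).
Claim 4 ($1,629): 30% coinsurance on $1,629 = $488.70. OOP would hit $8,662.70 > $8,575, so the cap limits the patient to $8,575 − $8,174 = $401.

$401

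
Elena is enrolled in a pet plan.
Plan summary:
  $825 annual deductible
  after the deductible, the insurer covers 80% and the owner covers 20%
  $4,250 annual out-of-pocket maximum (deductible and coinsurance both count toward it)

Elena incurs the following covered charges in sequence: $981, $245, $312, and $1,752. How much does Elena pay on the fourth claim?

#1 ($981): $825 to deductible, leaving $156; coinsurance $156 × 20% = $31.20. Owner pays $856.20; OOP now $856.20.
#2 ($245): 20% coinsurance on $245 = $49. Owner pays $49; OOP now $905.20.
#3 ($312): 20% coinsurance on $312 = $62.40. Cost to owner: $62.40. OOP to date $967.60.
#4 ($1,752): deductible already satisfied, so owner's share is 20% × $1,752 = $350.40. Owner owes $350.40 (running OOP $1,318).

$350.40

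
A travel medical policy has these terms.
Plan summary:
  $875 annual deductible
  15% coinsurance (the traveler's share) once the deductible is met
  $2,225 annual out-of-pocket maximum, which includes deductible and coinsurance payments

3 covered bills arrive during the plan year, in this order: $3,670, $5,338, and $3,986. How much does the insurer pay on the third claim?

$3,855.95

Claim 1 ($3,670): deductible takes $875, $2,795 remains; traveler's 15% is $419.25. Traveler owes $1,294.25 (running OOP $1,294.25). Insurer: $3,670 − $1,294.25 = $2,375.75.
Claim 2 ($5,338): deductible already satisfied, so traveler's share is 15% × $5,338 = $800.70. Traveler owes $800.70 (running OOP $2,094.95). Insurer: $5,338 − $800.70 = $4,537.30.
Claim 3 ($3,986): deductible met; 15% of $3,986 = $597.90. OOP would hit $2,692.85 > $2,225, so the cap limits the traveler to $2,225 − $2,094.95 = $130.05. Plan pays $3,986 − $130.05 = $3,855.95.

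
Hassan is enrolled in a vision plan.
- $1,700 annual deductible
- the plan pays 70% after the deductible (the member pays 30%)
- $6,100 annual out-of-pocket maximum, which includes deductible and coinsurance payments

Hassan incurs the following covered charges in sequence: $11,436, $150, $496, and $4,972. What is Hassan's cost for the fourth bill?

$1,285.40

Claim 1 — $11,436: $1,700 to deductible, leaving $9,736; 30% of $9,736 = $2,920.80. Member pays $4,620.80; OOP now $4,620.80.
Claim 2 — $150: deductible met; 30% of $150 = $45. Cost to member: $45. OOP to date $4,665.80.
Claim 3 — $496: 30% coinsurance on $496 = $148.80. Member pays $148.80; OOP now $4,814.60.
Claim 4 — $4,972: 30% coinsurance on $4,972 = $1,491.60. That would push OOP to $6,306.20, over the $6,100 cap, so member pays $6,100 − $4,814.60 = $1,285.40.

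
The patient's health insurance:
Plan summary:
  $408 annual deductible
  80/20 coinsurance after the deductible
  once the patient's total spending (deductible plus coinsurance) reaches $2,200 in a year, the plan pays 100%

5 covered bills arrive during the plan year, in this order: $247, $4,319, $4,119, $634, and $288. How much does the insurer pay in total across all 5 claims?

Claim 1 ($247): fully absorbed by the deductible. Patient owes $247 (running OOP $247). Insurer: $247 − $247 = $0.
Claim 2 ($4,319): $161 finishes the deductible; $4,158 goes to coinsurance; patient's 20% is $831.60. Patient owes $992.60 (running OOP $1,239.60). Plan pays $4,319 − $992.60 = $3,326.40.
Claim 3 ($4,119): deductible met; 20% of $4,119 = $823.80. Patient pays $823.80; OOP now $2,063.40. Plan pays $4,119 − $823.80 = $3,295.20.
Claim 4 ($634): deductible met; 20% of $634 = $126.80. Patient pays $126.80; OOP now $2,190.20. Plan pays $634 − $126.80 = $507.20.
Claim 5 ($288): 20% coinsurance on $288 = $57.60. OOP would hit $2,247.80 > $2,200, so the cap limits the patient to $2,200 − $2,190.20 = $9.80. Insurer: $288 − $9.80 = $278.20.
Insurer total: $0 + $3,326.40 + $3,295.20 + $507.20 + $278.20 = $7,407.

$7,407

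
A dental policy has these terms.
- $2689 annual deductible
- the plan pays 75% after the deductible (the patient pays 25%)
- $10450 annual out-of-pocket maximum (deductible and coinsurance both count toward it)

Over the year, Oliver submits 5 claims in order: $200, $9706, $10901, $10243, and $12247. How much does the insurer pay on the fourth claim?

Bill 1, $200: all of it applies to the deductible. Cost to patient: $200. OOP to date $200. Insurer: $200 − $200 = $0.
Bill 2, $9706: $2489 finishes the deductible; $7217 goes to coinsurance; patient's 25% is $1804.25. Cost to patient: $4293.25. OOP to date $4493.25. Plan pays $9706 − $4293.25 = $5412.75.
Bill 3, $10901: deductible already satisfied, so patient's share is 25% × $10901 = $2725.25. Patient pays $2725.25; OOP now $7218.50. Plan pays $10901 − $2725.25 = $8175.75.
Bill 4, $10243: deductible already satisfied, so patient's share is 25% × $10243 = $2560.75. Patient pays $2560.75; OOP now $9779.25. Plan pays $10243 − $2560.75 = $7682.25.

$7682.25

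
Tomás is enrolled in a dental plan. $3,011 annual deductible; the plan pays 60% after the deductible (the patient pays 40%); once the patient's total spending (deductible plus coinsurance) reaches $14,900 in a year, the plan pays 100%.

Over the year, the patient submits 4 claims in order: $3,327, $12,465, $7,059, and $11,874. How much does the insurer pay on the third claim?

$4,235.40

Bill 1, $3,327: deductible takes $3,011, $316 remains; patient's 40% is $126.40. Patient pays $3,137.40; OOP now $3,137.40. Plan pays $3,327 − $3,137.40 = $189.60.
Bill 2, $12,465: deductible met; 40% of $12,465 = $4,986. Patient pays $4,986; OOP now $8,123.40. Insurer: $12,465 − $4,986 = $7,479.
Bill 3, $7,059: deductible met; 40% of $7,059 = $2,823.60. Patient pays $2,823.60; OOP now $10,947. Insurer: $7,059 − $2,823.60 = $4,235.40.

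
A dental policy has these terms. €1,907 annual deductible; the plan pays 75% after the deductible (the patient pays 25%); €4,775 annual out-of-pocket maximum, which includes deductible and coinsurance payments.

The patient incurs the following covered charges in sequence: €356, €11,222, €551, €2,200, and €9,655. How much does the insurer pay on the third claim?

Claim 1 (€356): entire amount goes to the deductible. Patient owes €356 (running OOP €356). Plan pays €356 − €356 = €0.
Claim 2 (€11,222): €1,551 to deductible, leaving €9,671; 25% of €9,671 = €2,417.75. Cost to patient: €3,968.75. OOP to date €4,324.75. Insurer: €11,222 − €3,968.75 = €7,253.25.
Claim 3 (€551): 25% coinsurance on €551 = €137.75. Cost to patient: €137.75. OOP to date €4,462.50. Plan pays €551 − €137.75 = €413.25.

€413.25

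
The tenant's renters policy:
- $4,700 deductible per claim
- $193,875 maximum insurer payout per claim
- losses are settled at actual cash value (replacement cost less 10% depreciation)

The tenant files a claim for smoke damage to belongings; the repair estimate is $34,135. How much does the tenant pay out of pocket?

$8,113.50

Depreciate 10%: the covered value is $34,135 × 0.9 = $30,721.50.
Less the $4,700 deductible: $30,721.50 − $4,700 = $26,021.50.
$26,021.50 ≤ $193,875, so the limit doesn't bind; insurer pays $26,021.50.
Out of pocket: $34,135 − $26,021.50 = $8,113.50.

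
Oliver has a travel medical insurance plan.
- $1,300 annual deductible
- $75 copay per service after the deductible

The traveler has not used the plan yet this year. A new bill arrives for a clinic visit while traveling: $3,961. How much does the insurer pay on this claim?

$2,586

Nothing has been paid toward the $1,300 deductible, so the first $1,300 of this charge is applied there.
The remaining $2,661 (= $3,961 − $1,300) moves to the copay.
Copay on this service: $75.
So the traveler owes $1,300 + $75 = $1,375.
Insurer pays the balance: $3,961 − $1,375 = $2,586.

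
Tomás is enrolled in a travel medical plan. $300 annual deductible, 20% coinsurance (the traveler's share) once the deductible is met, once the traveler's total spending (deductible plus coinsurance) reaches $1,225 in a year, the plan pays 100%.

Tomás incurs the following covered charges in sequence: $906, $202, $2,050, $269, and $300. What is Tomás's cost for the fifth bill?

Claim 1 ($906): $300 finishes the deductible; $606 goes to coinsurance; traveler's 20% is $121.20. Traveler pays $421.20; OOP now $421.20.
Claim 2 ($202): deductible already satisfied, so traveler's share is 20% × $202 = $40.40. Traveler owes $40.40 (running OOP $461.60).
Claim 3 ($2,050): deductible already satisfied, so traveler's share is 20% × $2,050 = $410. Traveler owes $410 (running OOP $871.60).
Claim 4 ($269): 20% coinsurance on $269 = $53.80. Cost to traveler: $53.80. OOP to date $925.40.
Claim 5 ($300): deductible met; 20% of $300 = $60. Traveler owes $60 (running OOP $985.40).

$60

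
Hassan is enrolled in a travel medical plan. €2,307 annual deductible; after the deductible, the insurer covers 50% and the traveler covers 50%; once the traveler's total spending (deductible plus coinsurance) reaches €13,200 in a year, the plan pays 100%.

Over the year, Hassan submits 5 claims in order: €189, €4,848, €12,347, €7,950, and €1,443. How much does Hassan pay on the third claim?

€6,173.50

#1 (€189): entire amount goes to the deductible. Traveler owes €189 (running OOP €189).
#2 (€4,848): deductible takes €2,118, €2,730 remains; traveler's 50% is €1,365. Traveler owes €3,483 (running OOP €3,672).
#3 (€12,347): deductible already satisfied, so traveler's share is 50% × €12,347 = €6,173.50. Cost to traveler: €6,173.50. OOP to date €9,845.50.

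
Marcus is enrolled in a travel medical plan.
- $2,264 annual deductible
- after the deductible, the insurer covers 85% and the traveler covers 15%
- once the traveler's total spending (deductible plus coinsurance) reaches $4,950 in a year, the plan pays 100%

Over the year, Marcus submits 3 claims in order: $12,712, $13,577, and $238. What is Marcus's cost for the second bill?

$1,118.80

#1 ($12,712): $2,264 to deductible, leaving $10,448; 15% of $10,448 = $1,567.20. Traveler owes $3,831.20 (running OOP $3,831.20).
#2 ($13,577): deductible already satisfied, so traveler's share is 15% × $13,577 = $2,036.55. Adding that to $3,831.20 gives $5,867.75, past the $4,950 cap; traveler pays only $4,950 − $3,831.20 = $1,118.80.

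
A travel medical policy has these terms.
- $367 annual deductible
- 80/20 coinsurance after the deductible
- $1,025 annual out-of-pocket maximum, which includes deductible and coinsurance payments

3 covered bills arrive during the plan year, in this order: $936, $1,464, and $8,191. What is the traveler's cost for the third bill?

Claim 1 ($936): deductible takes $367, $569 remains; traveler's 20% is $113.80. Traveler pays $480.80; OOP now $480.80.
Claim 2 ($1,464): deductible already satisfied, so traveler's share is 20% × $1,464 = $292.80. Traveler owes $292.80 (running OOP $773.60).
Claim 3 ($8,191): deductible already satisfied, so traveler's share is 20% × $8,191 = $1,638.20. That would push OOP to $2,411.80, over the $1,025 cap, so traveler pays $1,025 − $773.60 = $251.40.

$251.40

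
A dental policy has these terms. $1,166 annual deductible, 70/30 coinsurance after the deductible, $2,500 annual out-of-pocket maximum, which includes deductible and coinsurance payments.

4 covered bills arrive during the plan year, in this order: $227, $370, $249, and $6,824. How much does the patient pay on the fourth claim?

$1,654

Bill 1, $227: entire amount goes to the deductible. Patient owes $227 (running OOP $227).
Bill 2, $370: fully absorbed by the deductible. Cost to patient: $370. OOP to date $597.
Bill 3, $249: fully absorbed by the deductible. Patient pays $249; OOP now $846.
Bill 4, $6,824: $320 finishes the deductible; $6,504 goes to coinsurance; coinsurance $6,504 × 30% = $1,951.20. Deductible plus coinsurance: $320 + $1,951.20 = $2,271.20. Adding that to $846 gives $3,117.20, past the $2,500 cap; patient pays only $2,500 − $846 = $1,654.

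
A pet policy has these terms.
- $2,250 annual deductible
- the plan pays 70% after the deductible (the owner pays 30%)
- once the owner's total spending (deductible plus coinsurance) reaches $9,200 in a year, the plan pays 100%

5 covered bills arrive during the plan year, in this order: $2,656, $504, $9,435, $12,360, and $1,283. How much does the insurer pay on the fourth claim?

Claim 1 ($2,656): deductible takes $2,250, $406 remains; owner's 30% is $121.80. Owner pays $2,371.80; OOP now $2,371.80. Plan pays $2,656 − $2,371.80 = $284.20.
Claim 2 ($504): 30% coinsurance on $504 = $151.20. Owner pays $151.20; OOP now $2,523. Insurer: $504 − $151.20 = $352.80.
Claim 3 ($9,435): deductible already satisfied, so owner's share is 30% × $9,435 = $2,830.50. Owner owes $2,830.50 (running OOP $5,353.50). Plan pays $9,435 − $2,830.50 = $6,604.50.
Claim 4 ($12,360): 30% coinsurance on $12,360 = $3,708. Owner owes $3,708 (running OOP $9,061.50). Plan pays $12,360 − $3,708 = $8,652.

$8,652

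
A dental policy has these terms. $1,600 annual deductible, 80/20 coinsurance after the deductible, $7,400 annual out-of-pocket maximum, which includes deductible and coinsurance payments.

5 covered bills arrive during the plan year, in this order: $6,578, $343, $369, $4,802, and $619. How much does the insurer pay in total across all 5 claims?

Claim 1 — $6,578: $1,600 to deductible, leaving $4,978; coinsurance $4,978 × 20% = $995.60. Patient owes $2,595.60 (running OOP $2,595.60). Insurer: $6,578 − $2,595.60 = $3,982.40.
Claim 2 — $343: deductible met; 20% of $343 = $68.60. Patient owes $68.60 (running OOP $2,664.20). Plan pays $343 − $68.60 = $274.40.
Claim 3 — $369: deductible met; 20% of $369 = $73.80. Cost to patient: $73.80. OOP to date $2,738. Insurer: $369 − $73.80 = $295.20.
Claim 4 — $4,802: 20% coinsurance on $4,802 = $960.40. Cost to patient: $960.40. OOP to date $3,698.40. Plan pays $4,802 − $960.40 = $3,841.60.
Claim 5 — $619: 20% coinsurance on $619 = $123.80. Patient owes $123.80 (running OOP $3,822.20). Plan pays $619 − $123.80 = $495.20.
Insurer total: $3,982.40 + $274.40 + $295.20 + $3,841.60 + $495.20 = $8,888.80.

$8,888.80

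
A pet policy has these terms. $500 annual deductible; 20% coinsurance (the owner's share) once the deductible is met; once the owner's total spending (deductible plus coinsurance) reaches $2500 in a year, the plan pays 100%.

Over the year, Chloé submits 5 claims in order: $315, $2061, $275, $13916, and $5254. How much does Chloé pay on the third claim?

Claim 1 ($315): all of it applies to the deductible. Cost to owner: $315. OOP to date $315.
Claim 2 ($2061): deductible takes $185, $1876 remains; owner's 20% is $375.20. Owner pays $560.20; OOP now $875.20.
Claim 3 ($275): deductible already satisfied, so owner's share is 20% × $275 = $55. Owner owes $55 (running OOP $930.20).

$55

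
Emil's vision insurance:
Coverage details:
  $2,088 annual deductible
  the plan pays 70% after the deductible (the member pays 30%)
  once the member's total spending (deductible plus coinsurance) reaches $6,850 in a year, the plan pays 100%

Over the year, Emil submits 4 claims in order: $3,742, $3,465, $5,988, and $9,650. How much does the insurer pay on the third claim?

Bill 1, $3,742: $2,088 to deductible, leaving $1,654; 30% of $1,654 = $496.20. Member pays $2,584.20; OOP now $2,584.20. Insurer: $3,742 − $2,584.20 = $1,157.80.
Bill 2, $3,465: deductible already satisfied, so member's share is 30% × $3,465 = $1,039.50. Cost to member: $1,039.50. OOP to date $3,623.70. Insurer: $3,465 − $1,039.50 = $2,425.50.
Bill 3, $5,988: 30% coinsurance on $5,988 = $1,796.40. Member owes $1,796.40 (running OOP $5,420.10). Insurer: $5,988 − $1,796.40 = $4,191.60.

$4,191.60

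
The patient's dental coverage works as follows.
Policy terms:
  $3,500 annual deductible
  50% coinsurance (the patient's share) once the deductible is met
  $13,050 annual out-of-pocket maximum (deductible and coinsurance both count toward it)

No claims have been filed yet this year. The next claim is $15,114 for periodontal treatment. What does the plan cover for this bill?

The full $3,500 deductible is still open; $3,500 of this bill applies to it.
That leaves $15,114 − $3,500 = $11,614 for coinsurance.
Coinsurance: $11,614 × 50% = $5,807.
Patient responsibility before any cap: $3,500 + $5,807 = $9,307.
Total out-of-pocket so far would be $0 + $9,307 = $9,307, below the $13,050 cap — no reduction.
The plan picks up $15,114 − $9,307 = $5,807.

$5,807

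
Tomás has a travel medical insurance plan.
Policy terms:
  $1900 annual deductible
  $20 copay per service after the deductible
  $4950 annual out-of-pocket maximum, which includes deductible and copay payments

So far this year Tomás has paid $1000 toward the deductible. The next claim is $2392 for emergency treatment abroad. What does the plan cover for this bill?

$1472

Remaining deductible: $1900 − $1000 = $900.
That leaves $2392 − $900 = $1492 for the copay.
Copay on this service: $20.
So the traveler owes $900 + $20 = $920 before any cap.
Total out-of-pocket so far would be $1000 + $920 = $1920, below the $4950 cap — no reduction.
The insurer covers the remainder: $2392 − $920 = $1472.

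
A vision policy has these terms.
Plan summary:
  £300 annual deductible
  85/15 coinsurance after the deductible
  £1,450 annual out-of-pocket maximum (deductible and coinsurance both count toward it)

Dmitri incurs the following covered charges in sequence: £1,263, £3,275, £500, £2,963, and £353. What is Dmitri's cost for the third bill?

£75

Claim 1 — £1,263: £300 to deductible, leaving £963; member's 15% is £144.45. Member pays £444.45; OOP now £444.45.
Claim 2 — £3,275: deductible met; 15% of £3,275 = £491.25. Member pays £491.25; OOP now £935.70.
Claim 3 — £500: deductible already satisfied, so member's share is 15% × £500 = £75. Cost to member: £75. OOP to date £1,010.70.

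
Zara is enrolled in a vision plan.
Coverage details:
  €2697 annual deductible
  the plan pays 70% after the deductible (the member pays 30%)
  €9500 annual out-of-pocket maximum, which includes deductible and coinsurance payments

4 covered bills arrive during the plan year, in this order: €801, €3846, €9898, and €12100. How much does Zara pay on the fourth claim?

€3248.60

Claim 1 — €801: all of it applies to the deductible. Cost to member: €801. OOP to date €801.
Claim 2 — €3846: €1896 to deductible, leaving €1950; member's 30% is €585. Member owes €2481 (running OOP €3282).
Claim 3 — €9898: deductible met; 30% of €9898 = €2969.40. Member owes €2969.40 (running OOP €6251.40).
Claim 4 — €12100: 30% coinsurance on €12100 = €3630. Adding that to €6251.40 gives €9881.40, past the €9500 cap; member pays only €9500 − €6251.40 = €3248.60.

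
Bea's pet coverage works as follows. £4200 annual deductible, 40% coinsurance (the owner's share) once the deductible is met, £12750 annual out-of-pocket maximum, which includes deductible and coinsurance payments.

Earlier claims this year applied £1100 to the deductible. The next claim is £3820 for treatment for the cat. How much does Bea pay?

£3388

Deductible still to meet: £4200 − £1100 = £3100.
That leaves £3820 − £3100 = £720 for coinsurance.
Owner's 40% share of £720 is £288.
Owner responsibility before any cap: £3100 + £288 = £3388.
Total out-of-pocket so far would be £1100 + £3388 = £4488, below the £12750 cap — no reduction.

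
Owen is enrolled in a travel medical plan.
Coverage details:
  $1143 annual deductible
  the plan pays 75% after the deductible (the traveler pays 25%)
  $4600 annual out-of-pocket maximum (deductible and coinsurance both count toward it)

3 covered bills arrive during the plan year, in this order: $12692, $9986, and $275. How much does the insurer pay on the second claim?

Claim 1 — $12692: $1143 to deductible, leaving $11549; 25% of $11549 = $2887.25. Cost to traveler: $4030.25. OOP to date $4030.25. Insurer: $12692 − $4030.25 = $8661.75.
Claim 2 — $9986: deductible already satisfied, so traveler's share is 25% × $9986 = $2496.50. Adding that to $4030.25 gives $6526.75, past the $4600 cap; traveler pays only $4600 − $4030.25 = $569.75. Plan pays $9986 − $569.75 = $9416.25.

$9416.25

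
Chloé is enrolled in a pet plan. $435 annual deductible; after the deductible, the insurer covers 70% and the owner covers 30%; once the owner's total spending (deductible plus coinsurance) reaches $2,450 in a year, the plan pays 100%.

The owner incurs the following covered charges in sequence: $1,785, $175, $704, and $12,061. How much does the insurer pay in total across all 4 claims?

$12,275

Bill 1, $1,785: $435 to deductible, leaving $1,350; owner's 30% is $405. Owner owes $840 (running OOP $840). Plan pays $1,785 − $840 = $945.
Bill 2, $175: 30% coinsurance on $175 = $52.50. Cost to owner: $52.50. OOP to date $892.50. Insurer: $175 − $52.50 = $122.50.
Bill 3, $704: deductible met; 30% of $704 = $211.20. Owner owes $211.20 (running OOP $1,103.70). Plan pays $704 − $211.20 = $492.80.
Bill 4, $12,061: deductible already satisfied, so owner's share is 30% × $12,061 = $3,618.30. That would push OOP to $4,722, over the $2,450 cap, so owner pays $2,450 − $1,103.70 = $1,346.30. Plan pays $12,061 − $1,346.30 = $10,714.70.
Insurer total: $945 + $122.50 + $492.80 + $10,714.70 = $12,275.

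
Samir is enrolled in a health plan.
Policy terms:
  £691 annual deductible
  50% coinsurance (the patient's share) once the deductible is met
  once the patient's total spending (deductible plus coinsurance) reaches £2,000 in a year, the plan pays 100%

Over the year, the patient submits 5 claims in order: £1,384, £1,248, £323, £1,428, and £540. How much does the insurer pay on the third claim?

#1 (£1,384): £691 finishes the deductible; £693 goes to coinsurance; patient's 50% is £346.50. Patient owes £1,037.50 (running OOP £1,037.50). Plan pays £1,384 − £1,037.50 = £346.50.
#2 (£1,248): deductible already satisfied, so patient's share is 50% × £1,248 = £624. Patient owes £624 (running OOP £1,661.50). Plan pays £1,248 − £624 = £624.
#3 (£323): deductible met; 50% of £323 = £161.50. Cost to patient: £161.50. OOP to date £1,823. Plan pays £323 − £161.50 = £161.50.

£161.50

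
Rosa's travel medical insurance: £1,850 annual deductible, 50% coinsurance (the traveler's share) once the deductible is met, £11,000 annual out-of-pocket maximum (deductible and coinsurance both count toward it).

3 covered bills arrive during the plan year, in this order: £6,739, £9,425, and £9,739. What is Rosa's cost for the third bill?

Claim 1 (£6,739): deductible takes £1,850, £4,889 remains; traveler's 50% is £2,444.50. Traveler owes £4,294.50 (running OOP £4,294.50).
Claim 2 (£9,425): deductible already satisfied, so traveler's share is 50% × £9,425 = £4,712.50. Cost to traveler: £4,712.50. OOP to date £9,007.
Claim 3 (£9,739): deductible met; 50% of £9,739 = £4,869.50. OOP would hit £13,876.50 > £11,000, so the cap limits the traveler to £11,000 − £9,007 = £1,993.

£1,993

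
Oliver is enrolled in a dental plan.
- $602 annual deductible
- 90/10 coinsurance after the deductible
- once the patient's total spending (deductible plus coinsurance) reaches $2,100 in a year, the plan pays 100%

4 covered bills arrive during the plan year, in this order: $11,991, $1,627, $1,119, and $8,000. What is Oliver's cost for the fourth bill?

$84.50

Bill 1, $11,991: $602 to deductible, leaving $11,389; patient's 10% is $1,138.90. Patient owes $1,740.90 (running OOP $1,740.90).
Bill 2, $1,627: deductible met; 10% of $1,627 = $162.70. Cost to patient: $162.70. OOP to date $1,903.60.
Bill 3, $1,119: deductible met; 10% of $1,119 = $111.90. Patient pays $111.90; OOP now $2,015.50.
Bill 4, $8,000: deductible already satisfied, so patient's share is 10% × $8,000 = $800. OOP would hit $2,815.50 > $2,100, so the cap limits the patient to $2,100 − $2,015.50 = $84.50.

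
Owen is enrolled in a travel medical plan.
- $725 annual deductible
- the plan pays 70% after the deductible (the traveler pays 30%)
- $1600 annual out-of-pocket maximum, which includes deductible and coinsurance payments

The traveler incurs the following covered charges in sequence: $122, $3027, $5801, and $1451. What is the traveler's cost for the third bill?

Claim 1 — $122: all of it applies to the deductible. Traveler pays $122; OOP now $122.
Claim 2 — $3027: deductible takes $603, $2424 remains; 30% of $2424 = $727.20. Traveler owes $1330.20 (running OOP $1452.20).
Claim 3 — $5801: deductible already satisfied, so traveler's share is 30% × $5801 = $1740.30. Adding that to $1452.20 gives $3192.50, past the $1600 cap; traveler pays only $1600 − $1452.20 = $147.80.

$147.80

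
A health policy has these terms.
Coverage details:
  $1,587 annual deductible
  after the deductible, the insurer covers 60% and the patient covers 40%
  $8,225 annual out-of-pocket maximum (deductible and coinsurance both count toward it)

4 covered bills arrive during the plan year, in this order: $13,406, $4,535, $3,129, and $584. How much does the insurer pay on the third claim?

$3,032.60

Bill 1, $13,406: $1,587 finishes the deductible; $11,819 goes to coinsurance; patient's 40% is $4,727.60. Patient owes $6,314.60 (running OOP $6,314.60). Plan pays $13,406 − $6,314.60 = $7,091.40.
Bill 2, $4,535: 40% coinsurance on $4,535 = $1,814. Patient pays $1,814; OOP now $8,128.60. Insurer: $4,535 − $1,814 = $2,721.
Bill 3, $3,129: deductible met; 40% of $3,129 = $1,251.60. Adding that to $8,128.60 gives $9,380.20, past the $8,225 cap; patient pays only $8,225 − $8,128.60 = $96.40. Insurer: $3,129 − $96.40 = $3,032.60.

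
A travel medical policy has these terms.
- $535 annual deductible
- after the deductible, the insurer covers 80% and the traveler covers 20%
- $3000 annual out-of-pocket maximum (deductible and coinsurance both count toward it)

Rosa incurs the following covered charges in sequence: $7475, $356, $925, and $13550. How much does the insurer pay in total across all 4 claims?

$19306

Bill 1, $7475: $535 to deductible, leaving $6940; coinsurance $6940 × 20% = $1388. Traveler pays $1923; OOP now $1923. Plan pays $7475 − $1923 = $5552.
Bill 2, $356: 20% coinsurance on $356 = $71.20. Cost to traveler: $71.20. OOP to date $1994.20. Insurer: $356 − $71.20 = $284.80.
Bill 3, $925: deductible already satisfied, so traveler's share is 20% × $925 = $185. Traveler pays $185; OOP now $2179.20. Insurer: $925 − $185 = $740.
Bill 4, $13550: deductible already satisfied, so traveler's share is 20% × $13550 = $2710. Adding that to $2179.20 gives $4889.20, past the $3000 cap; traveler pays only $3000 − $2179.20 = $820.80. Plan pays $13550 − $820.80 = $12729.20.
Insurer total = bills − traveler's total = $22306 − $3000 = $19306.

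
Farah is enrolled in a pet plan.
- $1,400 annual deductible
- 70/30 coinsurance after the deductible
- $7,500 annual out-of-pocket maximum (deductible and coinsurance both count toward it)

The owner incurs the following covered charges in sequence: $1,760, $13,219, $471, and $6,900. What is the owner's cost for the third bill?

$141.30

Bill 1, $1,760: deductible takes $1,400, $360 remains; owner's 30% is $108. Owner pays $1,508; OOP now $1,508.
Bill 2, $13,219: deductible met; 30% of $13,219 = $3,965.70. Owner owes $3,965.70 (running OOP $5,473.70).
Bill 3, $471: deductible met; 30% of $471 = $141.30. Cost to owner: $141.30. OOP to date $5,615.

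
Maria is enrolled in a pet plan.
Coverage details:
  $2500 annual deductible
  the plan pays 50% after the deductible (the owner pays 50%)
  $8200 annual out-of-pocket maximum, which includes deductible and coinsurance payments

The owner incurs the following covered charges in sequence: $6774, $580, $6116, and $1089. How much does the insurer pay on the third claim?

$3058

Bill 1, $6774: $2500 to deductible, leaving $4274; owner's 50% is $2137. Cost to owner: $4637. OOP to date $4637. Insurer: $6774 − $4637 = $2137.
Bill 2, $580: 50% coinsurance on $580 = $290. Owner owes $290 (running OOP $4927). Plan pays $580 − $290 = $290.
Bill 3, $6116: deductible already satisfied, so owner's share is 50% × $6116 = $3058. Owner owes $3058 (running OOP $7985). Insurer: $6116 − $3058 = $3058.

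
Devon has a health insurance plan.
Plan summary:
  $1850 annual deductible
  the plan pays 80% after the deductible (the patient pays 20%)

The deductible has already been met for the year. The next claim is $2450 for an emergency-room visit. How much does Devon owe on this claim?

The deductible is already satisfied, so the full bill goes to coinsurance.
Patient's 20% share of $2450 is $490.

$490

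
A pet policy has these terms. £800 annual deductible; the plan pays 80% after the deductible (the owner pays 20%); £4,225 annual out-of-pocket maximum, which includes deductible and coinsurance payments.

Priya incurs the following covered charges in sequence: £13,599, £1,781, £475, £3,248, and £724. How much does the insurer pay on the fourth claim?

Bill 1, £13,599: £800 to deductible, leaving £12,799; 20% of £12,799 = £2,559.80. Owner owes £3,359.80 (running OOP £3,359.80). Plan pays £13,599 − £3,359.80 = £10,239.20.
Bill 2, £1,781: deductible already satisfied, so owner's share is 20% × £1,781 = £356.20. Cost to owner: £356.20. OOP to date £3,716. Insurer: £1,781 − £356.20 = £1,424.80.
Bill 3, £475: 20% coinsurance on £475 = £95. Owner pays £95; OOP now £3,811. Insurer: £475 − £95 = £380.
Bill 4, £3,248: deductible already satisfied, so owner's share is 20% × £3,248 = £649.60. That would push OOP to £4,460.60, over the £4,225 cap, so owner pays £4,225 − £3,811 = £414. Plan pays £3,248 − £414 = £2,834.

£2,834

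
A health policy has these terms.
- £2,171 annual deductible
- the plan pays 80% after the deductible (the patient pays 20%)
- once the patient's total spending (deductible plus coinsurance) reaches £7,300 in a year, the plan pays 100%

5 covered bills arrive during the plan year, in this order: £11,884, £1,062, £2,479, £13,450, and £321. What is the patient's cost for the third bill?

Claim 1 — £11,884: £2,171 finishes the deductible; £9,713 goes to coinsurance; patient's 20% is £1,942.60. Cost to patient: £4,113.60. OOP to date £4,113.60.
Claim 2 — £1,062: 20% coinsurance on £1,062 = £212.40. Patient pays £212.40; OOP now £4,326.
Claim 3 — £2,479: deductible met; 20% of £2,479 = £495.80. Patient pays £495.80; OOP now £4,821.80.

£495.80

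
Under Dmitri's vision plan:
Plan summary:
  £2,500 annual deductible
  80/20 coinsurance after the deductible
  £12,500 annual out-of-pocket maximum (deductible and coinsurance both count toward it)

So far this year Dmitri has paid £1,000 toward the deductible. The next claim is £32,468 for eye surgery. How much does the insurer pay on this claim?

£24,774.40

Remaining deductible: £2,500 − £1,000 = £1,500.
The remaining £30,968 (= £32,468 − £1,500) moves to coinsurance.
Coinsurance: £30,968 × 20% = £6,193.60.
That puts the member's cost at £1,500 + £6,193.60 = £7,693.60 before any cap.
Year-to-date out-of-pocket becomes £1,000 + £7,693.60 = £8,693.60, still under the £12,500 maximum, so no cap applies.
The plan picks up £32,468 − £7,693.60 = £24,774.40.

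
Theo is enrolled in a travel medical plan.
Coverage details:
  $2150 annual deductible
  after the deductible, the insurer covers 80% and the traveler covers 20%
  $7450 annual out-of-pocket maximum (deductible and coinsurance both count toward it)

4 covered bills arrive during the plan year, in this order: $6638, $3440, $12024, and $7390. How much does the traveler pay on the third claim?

$2404.80

Claim 1 ($6638): deductible takes $2150, $4488 remains; traveler's 20% is $897.60. Cost to traveler: $3047.60. OOP to date $3047.60.
Claim 2 ($3440): deductible already satisfied, so traveler's share is 20% × $3440 = $688. Cost to traveler: $688. OOP to date $3735.60.
Claim 3 ($12024): 20% coinsurance on $12024 = $2404.80. Cost to traveler: $2404.80. OOP to date $6140.40.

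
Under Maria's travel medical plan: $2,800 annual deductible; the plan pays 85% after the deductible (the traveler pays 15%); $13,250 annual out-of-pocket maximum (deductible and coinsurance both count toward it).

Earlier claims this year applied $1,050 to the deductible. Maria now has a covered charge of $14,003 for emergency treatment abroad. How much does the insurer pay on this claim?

$10,415.05

$1,050 of the $2,800 deductible is already met, leaving $1,750.
That leaves $14,003 − $1,750 = $12,253 for coinsurance.
Coinsurance: $12,253 × 15% = $1,837.95.
So the traveler owes $1,750 + $1,837.95 = $3,587.95 before any cap.
Total out-of-pocket so far would be $1,050 + $3,587.95 = $4,637.95, below the $13,250 cap — no reduction.
Insurer pays the balance: $14,003 − $3,587.95 = $10,415.05.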